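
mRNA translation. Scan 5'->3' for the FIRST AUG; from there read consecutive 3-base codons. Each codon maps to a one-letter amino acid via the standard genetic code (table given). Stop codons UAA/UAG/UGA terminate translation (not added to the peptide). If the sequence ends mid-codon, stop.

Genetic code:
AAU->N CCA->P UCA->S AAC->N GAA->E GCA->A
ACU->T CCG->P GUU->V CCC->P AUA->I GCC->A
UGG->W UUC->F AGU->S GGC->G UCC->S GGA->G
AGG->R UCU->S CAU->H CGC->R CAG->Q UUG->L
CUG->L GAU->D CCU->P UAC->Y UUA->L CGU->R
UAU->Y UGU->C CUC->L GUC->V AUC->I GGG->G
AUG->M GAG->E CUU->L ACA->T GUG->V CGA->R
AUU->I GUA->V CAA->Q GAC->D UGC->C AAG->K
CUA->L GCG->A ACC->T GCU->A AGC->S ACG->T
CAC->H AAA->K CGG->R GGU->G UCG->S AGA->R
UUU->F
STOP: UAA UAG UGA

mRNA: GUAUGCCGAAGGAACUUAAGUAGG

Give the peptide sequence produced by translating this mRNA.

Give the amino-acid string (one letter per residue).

start AUG at pos 2
pos 2: AUG -> M; peptide=M
pos 5: CCG -> P; peptide=MP
pos 8: AAG -> K; peptide=MPK
pos 11: GAA -> E; peptide=MPKE
pos 14: CUU -> L; peptide=MPKEL
pos 17: AAG -> K; peptide=MPKELK
pos 20: UAG -> STOP

Answer: MPKELK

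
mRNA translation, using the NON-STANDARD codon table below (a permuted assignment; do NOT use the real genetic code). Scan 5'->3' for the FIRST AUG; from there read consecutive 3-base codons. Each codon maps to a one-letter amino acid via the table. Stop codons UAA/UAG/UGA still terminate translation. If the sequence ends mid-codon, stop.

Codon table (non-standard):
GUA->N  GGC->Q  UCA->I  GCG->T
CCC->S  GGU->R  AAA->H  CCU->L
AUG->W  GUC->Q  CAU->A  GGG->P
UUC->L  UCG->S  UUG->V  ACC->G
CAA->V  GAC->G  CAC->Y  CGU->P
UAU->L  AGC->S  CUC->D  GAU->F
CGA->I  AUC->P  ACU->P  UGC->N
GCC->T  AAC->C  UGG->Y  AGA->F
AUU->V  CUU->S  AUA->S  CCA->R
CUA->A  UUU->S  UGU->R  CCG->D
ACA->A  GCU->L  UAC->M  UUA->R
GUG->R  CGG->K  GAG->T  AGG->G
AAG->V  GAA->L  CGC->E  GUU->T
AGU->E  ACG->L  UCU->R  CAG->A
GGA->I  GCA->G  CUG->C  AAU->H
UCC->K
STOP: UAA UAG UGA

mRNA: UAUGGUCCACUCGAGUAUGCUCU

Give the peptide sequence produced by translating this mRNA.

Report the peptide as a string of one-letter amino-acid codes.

Answer: WQYSEWD

Derivation:
start AUG at pos 1
pos 1: AUG -> W; peptide=W
pos 4: GUC -> Q; peptide=WQ
pos 7: CAC -> Y; peptide=WQY
pos 10: UCG -> S; peptide=WQYS
pos 13: AGU -> E; peptide=WQYSE
pos 16: AUG -> W; peptide=WQYSEW
pos 19: CUC -> D; peptide=WQYSEWD
pos 22: only 1 nt remain (<3), stop (end of mRNA)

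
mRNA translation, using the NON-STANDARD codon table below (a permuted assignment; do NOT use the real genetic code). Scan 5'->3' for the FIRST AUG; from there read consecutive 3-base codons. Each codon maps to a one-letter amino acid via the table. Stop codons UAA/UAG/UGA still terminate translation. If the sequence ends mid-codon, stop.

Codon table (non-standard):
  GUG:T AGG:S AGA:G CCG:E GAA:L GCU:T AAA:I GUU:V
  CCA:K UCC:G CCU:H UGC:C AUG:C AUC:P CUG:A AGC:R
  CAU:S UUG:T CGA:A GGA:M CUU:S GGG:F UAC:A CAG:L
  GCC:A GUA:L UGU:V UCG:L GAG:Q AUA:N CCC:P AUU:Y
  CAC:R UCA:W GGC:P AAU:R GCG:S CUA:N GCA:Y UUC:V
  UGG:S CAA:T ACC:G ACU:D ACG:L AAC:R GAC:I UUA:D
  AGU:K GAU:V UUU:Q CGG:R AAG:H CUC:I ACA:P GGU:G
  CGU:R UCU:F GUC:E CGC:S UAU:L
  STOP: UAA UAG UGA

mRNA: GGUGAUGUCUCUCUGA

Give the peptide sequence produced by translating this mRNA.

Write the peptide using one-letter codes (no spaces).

start AUG at pos 4
pos 4: AUG -> C; peptide=C
pos 7: UCU -> F; peptide=CF
pos 10: CUC -> I; peptide=CFI
pos 13: UGA -> STOP

Answer: CFI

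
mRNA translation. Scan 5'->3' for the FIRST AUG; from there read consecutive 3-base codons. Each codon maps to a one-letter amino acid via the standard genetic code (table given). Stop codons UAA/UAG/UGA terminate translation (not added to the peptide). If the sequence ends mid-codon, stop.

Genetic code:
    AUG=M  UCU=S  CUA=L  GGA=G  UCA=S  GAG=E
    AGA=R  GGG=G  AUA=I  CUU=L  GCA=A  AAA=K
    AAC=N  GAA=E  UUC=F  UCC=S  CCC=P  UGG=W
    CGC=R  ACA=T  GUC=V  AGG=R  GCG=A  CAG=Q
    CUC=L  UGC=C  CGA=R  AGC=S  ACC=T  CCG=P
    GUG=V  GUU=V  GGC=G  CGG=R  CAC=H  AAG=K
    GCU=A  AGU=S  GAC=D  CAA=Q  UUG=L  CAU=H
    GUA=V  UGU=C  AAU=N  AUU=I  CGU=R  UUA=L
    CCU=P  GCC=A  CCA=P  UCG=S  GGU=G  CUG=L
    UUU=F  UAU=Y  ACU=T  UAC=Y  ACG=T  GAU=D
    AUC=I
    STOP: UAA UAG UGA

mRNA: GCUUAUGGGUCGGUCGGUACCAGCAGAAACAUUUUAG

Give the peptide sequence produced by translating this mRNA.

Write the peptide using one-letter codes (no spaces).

start AUG at pos 4
pos 4: AUG -> M; peptide=M
pos 7: GGU -> G; peptide=MG
pos 10: CGG -> R; peptide=MGR
pos 13: UCG -> S; peptide=MGRS
pos 16: GUA -> V; peptide=MGRSV
pos 19: CCA -> P; peptide=MGRSVP
pos 22: GCA -> A; peptide=MGRSVPA
pos 25: GAA -> E; peptide=MGRSVPAE
pos 28: ACA -> T; peptide=MGRSVPAET
pos 31: UUU -> F; peptide=MGRSVPAETF
pos 34: UAG -> STOP

Answer: MGRSVPAETF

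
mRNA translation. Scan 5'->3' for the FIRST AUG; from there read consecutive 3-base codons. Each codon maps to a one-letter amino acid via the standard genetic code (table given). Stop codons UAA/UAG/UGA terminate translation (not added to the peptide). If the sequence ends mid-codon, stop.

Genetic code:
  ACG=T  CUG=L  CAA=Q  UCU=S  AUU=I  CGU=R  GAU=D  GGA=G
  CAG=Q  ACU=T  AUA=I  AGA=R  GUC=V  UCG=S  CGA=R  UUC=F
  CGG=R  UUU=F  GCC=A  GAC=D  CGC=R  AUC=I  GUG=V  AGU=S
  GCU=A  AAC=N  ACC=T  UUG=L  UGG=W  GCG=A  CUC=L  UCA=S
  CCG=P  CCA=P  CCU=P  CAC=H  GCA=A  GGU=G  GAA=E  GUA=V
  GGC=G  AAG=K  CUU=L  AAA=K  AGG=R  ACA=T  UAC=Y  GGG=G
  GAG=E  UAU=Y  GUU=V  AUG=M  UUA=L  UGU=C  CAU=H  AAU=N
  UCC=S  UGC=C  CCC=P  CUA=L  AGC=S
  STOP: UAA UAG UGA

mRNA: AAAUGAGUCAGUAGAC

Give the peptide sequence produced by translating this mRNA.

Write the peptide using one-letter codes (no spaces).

Answer: MSQ

Derivation:
start AUG at pos 2
pos 2: AUG -> M; peptide=M
pos 5: AGU -> S; peptide=MS
pos 8: CAG -> Q; peptide=MSQ
pos 11: UAG -> STOP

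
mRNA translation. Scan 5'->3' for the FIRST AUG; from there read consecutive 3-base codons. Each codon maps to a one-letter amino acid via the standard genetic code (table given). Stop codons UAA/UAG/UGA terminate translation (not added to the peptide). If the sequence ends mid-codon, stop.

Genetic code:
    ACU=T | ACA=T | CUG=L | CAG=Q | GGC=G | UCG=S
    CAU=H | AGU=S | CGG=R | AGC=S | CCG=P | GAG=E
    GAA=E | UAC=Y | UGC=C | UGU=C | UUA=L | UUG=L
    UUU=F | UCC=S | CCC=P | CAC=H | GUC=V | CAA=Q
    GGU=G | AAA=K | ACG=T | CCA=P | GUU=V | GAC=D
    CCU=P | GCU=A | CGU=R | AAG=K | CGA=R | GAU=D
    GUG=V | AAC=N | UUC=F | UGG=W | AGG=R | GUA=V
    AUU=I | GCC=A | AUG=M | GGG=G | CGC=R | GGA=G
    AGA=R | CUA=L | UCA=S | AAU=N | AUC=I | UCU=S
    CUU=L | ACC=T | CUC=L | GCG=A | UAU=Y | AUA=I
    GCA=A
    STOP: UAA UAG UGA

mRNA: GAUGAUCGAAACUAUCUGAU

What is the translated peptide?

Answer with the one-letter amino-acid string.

Answer: MIETI

Derivation:
start AUG at pos 1
pos 1: AUG -> M; peptide=M
pos 4: AUC -> I; peptide=MI
pos 7: GAA -> E; peptide=MIE
pos 10: ACU -> T; peptide=MIET
pos 13: AUC -> I; peptide=MIETI
pos 16: UGA -> STOP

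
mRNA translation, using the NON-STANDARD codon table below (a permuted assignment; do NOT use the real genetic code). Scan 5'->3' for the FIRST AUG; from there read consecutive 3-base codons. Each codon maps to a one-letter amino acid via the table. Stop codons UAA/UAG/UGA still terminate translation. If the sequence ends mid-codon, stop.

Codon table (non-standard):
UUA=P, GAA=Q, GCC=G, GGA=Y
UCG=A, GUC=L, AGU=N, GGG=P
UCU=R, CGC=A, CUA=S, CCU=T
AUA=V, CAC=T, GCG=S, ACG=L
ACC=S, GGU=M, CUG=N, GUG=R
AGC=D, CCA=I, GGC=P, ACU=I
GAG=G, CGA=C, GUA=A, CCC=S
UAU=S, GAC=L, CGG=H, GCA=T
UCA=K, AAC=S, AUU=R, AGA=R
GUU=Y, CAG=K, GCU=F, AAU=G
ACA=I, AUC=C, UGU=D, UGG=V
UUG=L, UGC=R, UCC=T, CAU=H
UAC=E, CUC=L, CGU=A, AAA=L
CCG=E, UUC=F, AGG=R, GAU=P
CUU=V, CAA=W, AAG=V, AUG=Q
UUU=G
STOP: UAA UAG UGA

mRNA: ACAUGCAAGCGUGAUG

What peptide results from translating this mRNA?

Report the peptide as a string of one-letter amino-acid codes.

start AUG at pos 2
pos 2: AUG -> Q; peptide=Q
pos 5: CAA -> W; peptide=QW
pos 8: GCG -> S; peptide=QWS
pos 11: UGA -> STOP

Answer: QWS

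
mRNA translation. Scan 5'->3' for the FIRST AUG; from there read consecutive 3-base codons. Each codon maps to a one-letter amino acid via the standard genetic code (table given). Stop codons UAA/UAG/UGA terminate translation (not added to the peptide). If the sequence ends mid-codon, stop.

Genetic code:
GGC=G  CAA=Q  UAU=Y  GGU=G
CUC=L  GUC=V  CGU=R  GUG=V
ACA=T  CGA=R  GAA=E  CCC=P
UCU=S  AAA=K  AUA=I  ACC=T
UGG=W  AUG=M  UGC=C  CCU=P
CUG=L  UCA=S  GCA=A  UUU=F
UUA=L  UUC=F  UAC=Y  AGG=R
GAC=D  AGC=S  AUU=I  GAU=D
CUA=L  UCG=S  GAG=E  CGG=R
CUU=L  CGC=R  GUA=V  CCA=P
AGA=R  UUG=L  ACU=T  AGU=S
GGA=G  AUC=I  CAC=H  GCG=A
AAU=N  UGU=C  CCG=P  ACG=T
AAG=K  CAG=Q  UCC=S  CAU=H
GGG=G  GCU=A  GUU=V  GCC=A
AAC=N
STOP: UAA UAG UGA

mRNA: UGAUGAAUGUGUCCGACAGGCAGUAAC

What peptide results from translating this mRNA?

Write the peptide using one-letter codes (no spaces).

Answer: MNVSDRQ

Derivation:
start AUG at pos 2
pos 2: AUG -> M; peptide=M
pos 5: AAU -> N; peptide=MN
pos 8: GUG -> V; peptide=MNV
pos 11: UCC -> S; peptide=MNVS
pos 14: GAC -> D; peptide=MNVSD
pos 17: AGG -> R; peptide=MNVSDR
pos 20: CAG -> Q; peptide=MNVSDRQ
pos 23: UAA -> STOP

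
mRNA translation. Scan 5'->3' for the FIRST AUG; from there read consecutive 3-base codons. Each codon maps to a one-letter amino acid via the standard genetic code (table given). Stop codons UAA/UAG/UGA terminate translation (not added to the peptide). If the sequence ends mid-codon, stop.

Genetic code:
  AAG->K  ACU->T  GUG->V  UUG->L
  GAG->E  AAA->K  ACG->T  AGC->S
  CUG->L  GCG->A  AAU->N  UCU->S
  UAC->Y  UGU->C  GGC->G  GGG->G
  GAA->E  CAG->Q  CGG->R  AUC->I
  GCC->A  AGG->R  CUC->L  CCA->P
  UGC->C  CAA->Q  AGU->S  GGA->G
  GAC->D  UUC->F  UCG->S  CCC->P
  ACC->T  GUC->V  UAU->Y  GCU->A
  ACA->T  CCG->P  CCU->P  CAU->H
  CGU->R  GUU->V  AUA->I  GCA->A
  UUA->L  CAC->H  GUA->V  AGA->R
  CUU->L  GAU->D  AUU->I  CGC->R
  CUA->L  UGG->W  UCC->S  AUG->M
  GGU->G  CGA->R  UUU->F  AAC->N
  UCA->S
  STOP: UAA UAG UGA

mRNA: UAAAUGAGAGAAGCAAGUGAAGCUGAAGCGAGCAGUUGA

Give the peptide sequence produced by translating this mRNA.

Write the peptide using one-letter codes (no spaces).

Answer: MREASEAEASS

Derivation:
start AUG at pos 3
pos 3: AUG -> M; peptide=M
pos 6: AGA -> R; peptide=MR
pos 9: GAA -> E; peptide=MRE
pos 12: GCA -> A; peptide=MREA
pos 15: AGU -> S; peptide=MREAS
pos 18: GAA -> E; peptide=MREASE
pos 21: GCU -> A; peptide=MREASEA
pos 24: GAA -> E; peptide=MREASEAE
pos 27: GCG -> A; peptide=MREASEAEA
pos 30: AGC -> S; peptide=MREASEAEAS
pos 33: AGU -> S; peptide=MREASEAEASS
pos 36: UGA -> STOP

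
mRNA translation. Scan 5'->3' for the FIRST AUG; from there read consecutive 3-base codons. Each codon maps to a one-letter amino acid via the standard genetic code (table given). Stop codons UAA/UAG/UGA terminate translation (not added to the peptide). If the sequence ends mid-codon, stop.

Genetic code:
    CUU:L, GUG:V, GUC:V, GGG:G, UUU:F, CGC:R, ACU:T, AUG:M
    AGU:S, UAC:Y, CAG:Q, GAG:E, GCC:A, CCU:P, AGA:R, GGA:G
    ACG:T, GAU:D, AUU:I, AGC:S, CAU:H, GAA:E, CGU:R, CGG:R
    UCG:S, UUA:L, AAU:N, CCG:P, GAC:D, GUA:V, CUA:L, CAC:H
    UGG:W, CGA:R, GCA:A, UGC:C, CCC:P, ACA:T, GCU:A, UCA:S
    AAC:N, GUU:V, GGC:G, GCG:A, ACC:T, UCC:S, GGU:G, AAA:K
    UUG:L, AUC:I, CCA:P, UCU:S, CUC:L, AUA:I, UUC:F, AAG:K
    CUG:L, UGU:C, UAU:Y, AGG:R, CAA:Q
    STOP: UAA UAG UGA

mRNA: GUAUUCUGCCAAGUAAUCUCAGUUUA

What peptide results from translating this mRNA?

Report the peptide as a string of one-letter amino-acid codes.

no AUG start codon found

Answer: (empty: no AUG start codon)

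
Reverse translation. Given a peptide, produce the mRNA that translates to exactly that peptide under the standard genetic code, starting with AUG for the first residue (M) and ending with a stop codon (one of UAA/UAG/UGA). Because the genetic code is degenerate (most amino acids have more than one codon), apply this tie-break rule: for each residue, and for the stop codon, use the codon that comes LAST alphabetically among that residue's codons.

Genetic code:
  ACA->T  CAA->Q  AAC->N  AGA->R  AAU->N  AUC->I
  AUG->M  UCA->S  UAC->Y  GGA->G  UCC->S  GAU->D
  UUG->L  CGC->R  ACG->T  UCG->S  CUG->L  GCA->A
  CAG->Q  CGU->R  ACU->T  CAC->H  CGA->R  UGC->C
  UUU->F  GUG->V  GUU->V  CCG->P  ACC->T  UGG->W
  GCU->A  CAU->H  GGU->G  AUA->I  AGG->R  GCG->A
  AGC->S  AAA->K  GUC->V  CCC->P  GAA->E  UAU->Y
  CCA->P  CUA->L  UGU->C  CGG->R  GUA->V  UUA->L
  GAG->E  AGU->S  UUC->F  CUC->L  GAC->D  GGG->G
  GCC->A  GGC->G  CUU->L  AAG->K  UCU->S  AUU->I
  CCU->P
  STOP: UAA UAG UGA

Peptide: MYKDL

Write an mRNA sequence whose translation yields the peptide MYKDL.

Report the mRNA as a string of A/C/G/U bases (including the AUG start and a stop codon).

Answer: mRNA: AUGUAUAAGGAUUUGUGA

Derivation:
residue 1: M -> AUG (start codon)
residue 2: Y codons sorted = UAC,UAU -> pick last = UAU
residue 3: K codons sorted = AAA,AAG -> pick last = AAG
residue 4: D codons sorted = GAC,GAU -> pick last = GAU
residue 5: L codons sorted = CUA,CUC,CUG,CUU,UUA,UUG -> pick last = UUG
terminator: stop codons sorted = UAA,UAG,UGA -> pick last = UGA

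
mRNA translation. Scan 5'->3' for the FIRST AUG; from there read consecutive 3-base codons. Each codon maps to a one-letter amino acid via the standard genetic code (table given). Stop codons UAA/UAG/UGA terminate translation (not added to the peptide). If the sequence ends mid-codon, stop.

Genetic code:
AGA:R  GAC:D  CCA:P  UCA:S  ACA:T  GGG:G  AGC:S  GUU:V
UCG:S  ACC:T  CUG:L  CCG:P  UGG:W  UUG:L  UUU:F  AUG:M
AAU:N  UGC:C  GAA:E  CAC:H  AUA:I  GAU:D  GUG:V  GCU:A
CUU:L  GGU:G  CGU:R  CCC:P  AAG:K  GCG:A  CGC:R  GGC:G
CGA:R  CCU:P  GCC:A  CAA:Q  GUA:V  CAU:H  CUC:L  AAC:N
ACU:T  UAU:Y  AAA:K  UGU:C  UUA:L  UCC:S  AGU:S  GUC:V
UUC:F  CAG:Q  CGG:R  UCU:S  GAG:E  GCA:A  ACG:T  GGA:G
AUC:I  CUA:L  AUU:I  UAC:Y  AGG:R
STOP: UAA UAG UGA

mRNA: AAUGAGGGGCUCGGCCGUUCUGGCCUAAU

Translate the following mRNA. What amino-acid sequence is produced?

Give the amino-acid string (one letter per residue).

Answer: MRGSAVLA

Derivation:
start AUG at pos 1
pos 1: AUG -> M; peptide=M
pos 4: AGG -> R; peptide=MR
pos 7: GGC -> G; peptide=MRG
pos 10: UCG -> S; peptide=MRGS
pos 13: GCC -> A; peptide=MRGSA
pos 16: GUU -> V; peptide=MRGSAV
pos 19: CUG -> L; peptide=MRGSAVL
pos 22: GCC -> A; peptide=MRGSAVLA
pos 25: UAA -> STOP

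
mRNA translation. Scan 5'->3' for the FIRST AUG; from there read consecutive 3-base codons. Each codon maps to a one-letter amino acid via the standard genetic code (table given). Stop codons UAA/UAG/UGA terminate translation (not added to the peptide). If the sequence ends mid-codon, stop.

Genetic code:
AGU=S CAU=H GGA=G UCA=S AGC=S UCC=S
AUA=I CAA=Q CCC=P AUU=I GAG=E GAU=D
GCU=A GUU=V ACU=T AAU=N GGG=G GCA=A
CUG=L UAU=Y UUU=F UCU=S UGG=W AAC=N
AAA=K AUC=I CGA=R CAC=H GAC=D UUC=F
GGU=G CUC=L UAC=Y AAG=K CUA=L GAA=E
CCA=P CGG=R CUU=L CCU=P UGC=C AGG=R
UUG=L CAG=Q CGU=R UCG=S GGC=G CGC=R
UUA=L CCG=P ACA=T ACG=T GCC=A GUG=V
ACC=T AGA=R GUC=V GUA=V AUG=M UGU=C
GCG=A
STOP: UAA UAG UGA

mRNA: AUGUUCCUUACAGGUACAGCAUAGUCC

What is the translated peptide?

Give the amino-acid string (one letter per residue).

start AUG at pos 0
pos 0: AUG -> M; peptide=M
pos 3: UUC -> F; peptide=MF
pos 6: CUU -> L; peptide=MFL
pos 9: ACA -> T; peptide=MFLT
pos 12: GGU -> G; peptide=MFLTG
pos 15: ACA -> T; peptide=MFLTGT
pos 18: GCA -> A; peptide=MFLTGTA
pos 21: UAG -> STOP

Answer: MFLTGTA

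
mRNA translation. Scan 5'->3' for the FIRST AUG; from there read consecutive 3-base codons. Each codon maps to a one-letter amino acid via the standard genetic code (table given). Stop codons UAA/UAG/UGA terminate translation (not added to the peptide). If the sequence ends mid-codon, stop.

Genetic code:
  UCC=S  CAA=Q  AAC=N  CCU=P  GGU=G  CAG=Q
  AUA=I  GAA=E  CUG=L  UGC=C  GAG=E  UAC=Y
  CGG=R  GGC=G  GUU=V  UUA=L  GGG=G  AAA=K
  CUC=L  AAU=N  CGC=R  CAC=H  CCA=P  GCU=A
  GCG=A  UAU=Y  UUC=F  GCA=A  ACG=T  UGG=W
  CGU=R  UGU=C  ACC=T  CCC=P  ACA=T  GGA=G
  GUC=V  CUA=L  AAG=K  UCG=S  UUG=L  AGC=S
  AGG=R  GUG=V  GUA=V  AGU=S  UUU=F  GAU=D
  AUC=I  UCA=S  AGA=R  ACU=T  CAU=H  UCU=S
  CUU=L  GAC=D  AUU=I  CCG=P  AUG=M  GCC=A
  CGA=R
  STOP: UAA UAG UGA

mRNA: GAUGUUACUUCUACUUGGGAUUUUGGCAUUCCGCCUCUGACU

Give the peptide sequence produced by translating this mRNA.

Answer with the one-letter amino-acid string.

start AUG at pos 1
pos 1: AUG -> M; peptide=M
pos 4: UUA -> L; peptide=ML
pos 7: CUU -> L; peptide=MLL
pos 10: CUA -> L; peptide=MLLL
pos 13: CUU -> L; peptide=MLLLL
pos 16: GGG -> G; peptide=MLLLLG
pos 19: AUU -> I; peptide=MLLLLGI
pos 22: UUG -> L; peptide=MLLLLGIL
pos 25: GCA -> A; peptide=MLLLLGILA
pos 28: UUC -> F; peptide=MLLLLGILAF
pos 31: CGC -> R; peptide=MLLLLGILAFR
pos 34: CUC -> L; peptide=MLLLLGILAFRL
pos 37: UGA -> STOP

Answer: MLLLLGILAFRL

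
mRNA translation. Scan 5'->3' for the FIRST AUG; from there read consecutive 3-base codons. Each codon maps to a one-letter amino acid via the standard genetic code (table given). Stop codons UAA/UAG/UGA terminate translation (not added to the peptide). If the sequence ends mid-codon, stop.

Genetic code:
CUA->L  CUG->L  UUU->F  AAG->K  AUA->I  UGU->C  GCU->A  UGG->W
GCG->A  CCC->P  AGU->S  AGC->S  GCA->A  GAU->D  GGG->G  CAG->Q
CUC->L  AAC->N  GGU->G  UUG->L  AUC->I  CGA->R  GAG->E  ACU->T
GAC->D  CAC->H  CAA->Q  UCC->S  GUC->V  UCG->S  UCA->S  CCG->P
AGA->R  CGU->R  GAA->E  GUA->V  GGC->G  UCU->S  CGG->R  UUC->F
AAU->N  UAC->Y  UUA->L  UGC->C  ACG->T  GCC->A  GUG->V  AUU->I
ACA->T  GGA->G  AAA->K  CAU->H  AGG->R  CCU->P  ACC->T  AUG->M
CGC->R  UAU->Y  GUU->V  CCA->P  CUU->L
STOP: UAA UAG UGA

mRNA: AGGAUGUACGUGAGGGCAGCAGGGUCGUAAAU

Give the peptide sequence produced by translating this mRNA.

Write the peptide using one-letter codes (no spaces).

Answer: MYVRAAGS

Derivation:
start AUG at pos 3
pos 3: AUG -> M; peptide=M
pos 6: UAC -> Y; peptide=MY
pos 9: GUG -> V; peptide=MYV
pos 12: AGG -> R; peptide=MYVR
pos 15: GCA -> A; peptide=MYVRA
pos 18: GCA -> A; peptide=MYVRAA
pos 21: GGG -> G; peptide=MYVRAAG
pos 24: UCG -> S; peptide=MYVRAAGS
pos 27: UAA -> STOP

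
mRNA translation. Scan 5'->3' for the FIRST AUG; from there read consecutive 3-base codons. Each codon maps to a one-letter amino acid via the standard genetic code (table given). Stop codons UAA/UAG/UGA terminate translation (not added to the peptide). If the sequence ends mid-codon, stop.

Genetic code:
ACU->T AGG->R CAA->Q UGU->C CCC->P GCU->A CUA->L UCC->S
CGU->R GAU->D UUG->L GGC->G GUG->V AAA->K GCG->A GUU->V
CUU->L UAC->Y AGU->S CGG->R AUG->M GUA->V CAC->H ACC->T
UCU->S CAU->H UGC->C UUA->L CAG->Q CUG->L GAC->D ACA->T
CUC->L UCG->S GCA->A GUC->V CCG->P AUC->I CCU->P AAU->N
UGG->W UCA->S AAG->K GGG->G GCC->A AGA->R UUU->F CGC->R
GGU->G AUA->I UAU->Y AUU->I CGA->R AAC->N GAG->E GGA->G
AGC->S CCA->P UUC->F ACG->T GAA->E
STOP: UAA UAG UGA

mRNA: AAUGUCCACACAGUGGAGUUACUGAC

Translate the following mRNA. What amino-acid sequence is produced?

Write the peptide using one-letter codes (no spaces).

start AUG at pos 1
pos 1: AUG -> M; peptide=M
pos 4: UCC -> S; peptide=MS
pos 7: ACA -> T; peptide=MST
pos 10: CAG -> Q; peptide=MSTQ
pos 13: UGG -> W; peptide=MSTQW
pos 16: AGU -> S; peptide=MSTQWS
pos 19: UAC -> Y; peptide=MSTQWSY
pos 22: UGA -> STOP

Answer: MSTQWSY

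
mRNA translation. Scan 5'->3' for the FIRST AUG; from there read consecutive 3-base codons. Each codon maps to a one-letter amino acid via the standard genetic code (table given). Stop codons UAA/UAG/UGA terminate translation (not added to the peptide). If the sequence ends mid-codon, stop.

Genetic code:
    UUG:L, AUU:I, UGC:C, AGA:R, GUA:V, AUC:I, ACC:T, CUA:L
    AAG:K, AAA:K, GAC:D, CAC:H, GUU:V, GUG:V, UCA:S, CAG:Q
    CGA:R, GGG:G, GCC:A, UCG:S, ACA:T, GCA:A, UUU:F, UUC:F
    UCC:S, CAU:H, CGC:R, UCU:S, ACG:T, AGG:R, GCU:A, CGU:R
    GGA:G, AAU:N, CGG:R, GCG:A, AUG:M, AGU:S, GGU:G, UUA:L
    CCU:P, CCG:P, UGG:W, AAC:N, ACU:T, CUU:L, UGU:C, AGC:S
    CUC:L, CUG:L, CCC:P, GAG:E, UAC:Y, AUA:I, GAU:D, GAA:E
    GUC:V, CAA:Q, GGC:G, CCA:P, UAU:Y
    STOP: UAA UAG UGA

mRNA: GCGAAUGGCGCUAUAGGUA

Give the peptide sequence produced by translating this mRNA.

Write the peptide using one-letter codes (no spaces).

Answer: MAL

Derivation:
start AUG at pos 4
pos 4: AUG -> M; peptide=M
pos 7: GCG -> A; peptide=MA
pos 10: CUA -> L; peptide=MAL
pos 13: UAG -> STOP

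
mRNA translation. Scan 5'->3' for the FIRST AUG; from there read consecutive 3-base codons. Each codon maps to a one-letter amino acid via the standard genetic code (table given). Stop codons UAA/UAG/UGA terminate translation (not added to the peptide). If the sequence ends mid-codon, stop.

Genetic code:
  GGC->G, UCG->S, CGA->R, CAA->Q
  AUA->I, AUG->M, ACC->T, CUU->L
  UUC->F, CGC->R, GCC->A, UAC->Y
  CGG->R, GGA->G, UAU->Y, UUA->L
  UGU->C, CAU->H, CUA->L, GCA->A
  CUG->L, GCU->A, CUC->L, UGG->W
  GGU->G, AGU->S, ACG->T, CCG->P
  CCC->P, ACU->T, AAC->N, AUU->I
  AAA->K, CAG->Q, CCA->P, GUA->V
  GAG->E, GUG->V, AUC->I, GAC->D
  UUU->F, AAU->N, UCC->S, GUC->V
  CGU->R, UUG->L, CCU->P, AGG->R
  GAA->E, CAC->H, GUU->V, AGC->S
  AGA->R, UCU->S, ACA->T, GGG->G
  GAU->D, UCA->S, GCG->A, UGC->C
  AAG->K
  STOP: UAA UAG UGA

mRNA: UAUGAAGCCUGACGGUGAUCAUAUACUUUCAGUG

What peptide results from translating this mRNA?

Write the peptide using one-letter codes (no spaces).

start AUG at pos 1
pos 1: AUG -> M; peptide=M
pos 4: AAG -> K; peptide=MK
pos 7: CCU -> P; peptide=MKP
pos 10: GAC -> D; peptide=MKPD
pos 13: GGU -> G; peptide=MKPDG
pos 16: GAU -> D; peptide=MKPDGD
pos 19: CAU -> H; peptide=MKPDGDH
pos 22: AUA -> I; peptide=MKPDGDHI
pos 25: CUU -> L; peptide=MKPDGDHIL
pos 28: UCA -> S; peptide=MKPDGDHILS
pos 31: GUG -> V; peptide=MKPDGDHILSV
pos 34: only 0 nt remain (<3), stop (end of mRNA)

Answer: MKPDGDHILSV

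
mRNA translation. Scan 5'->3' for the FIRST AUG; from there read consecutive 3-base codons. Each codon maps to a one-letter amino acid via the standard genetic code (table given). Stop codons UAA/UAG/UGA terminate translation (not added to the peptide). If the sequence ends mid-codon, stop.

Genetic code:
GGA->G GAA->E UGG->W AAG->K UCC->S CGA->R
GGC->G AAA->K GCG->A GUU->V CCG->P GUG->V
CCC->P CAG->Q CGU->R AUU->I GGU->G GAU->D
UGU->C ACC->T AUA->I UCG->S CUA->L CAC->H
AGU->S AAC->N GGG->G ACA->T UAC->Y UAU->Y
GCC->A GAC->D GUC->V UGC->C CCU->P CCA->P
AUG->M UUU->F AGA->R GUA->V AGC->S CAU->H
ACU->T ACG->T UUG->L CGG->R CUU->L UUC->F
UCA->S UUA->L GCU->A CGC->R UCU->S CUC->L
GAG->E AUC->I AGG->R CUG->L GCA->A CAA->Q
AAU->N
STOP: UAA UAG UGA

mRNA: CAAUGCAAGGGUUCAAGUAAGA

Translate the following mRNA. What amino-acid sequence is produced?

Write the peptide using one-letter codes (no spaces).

start AUG at pos 2
pos 2: AUG -> M; peptide=M
pos 5: CAA -> Q; peptide=MQ
pos 8: GGG -> G; peptide=MQG
pos 11: UUC -> F; peptide=MQGF
pos 14: AAG -> K; peptide=MQGFK
pos 17: UAA -> STOP

Answer: MQGFK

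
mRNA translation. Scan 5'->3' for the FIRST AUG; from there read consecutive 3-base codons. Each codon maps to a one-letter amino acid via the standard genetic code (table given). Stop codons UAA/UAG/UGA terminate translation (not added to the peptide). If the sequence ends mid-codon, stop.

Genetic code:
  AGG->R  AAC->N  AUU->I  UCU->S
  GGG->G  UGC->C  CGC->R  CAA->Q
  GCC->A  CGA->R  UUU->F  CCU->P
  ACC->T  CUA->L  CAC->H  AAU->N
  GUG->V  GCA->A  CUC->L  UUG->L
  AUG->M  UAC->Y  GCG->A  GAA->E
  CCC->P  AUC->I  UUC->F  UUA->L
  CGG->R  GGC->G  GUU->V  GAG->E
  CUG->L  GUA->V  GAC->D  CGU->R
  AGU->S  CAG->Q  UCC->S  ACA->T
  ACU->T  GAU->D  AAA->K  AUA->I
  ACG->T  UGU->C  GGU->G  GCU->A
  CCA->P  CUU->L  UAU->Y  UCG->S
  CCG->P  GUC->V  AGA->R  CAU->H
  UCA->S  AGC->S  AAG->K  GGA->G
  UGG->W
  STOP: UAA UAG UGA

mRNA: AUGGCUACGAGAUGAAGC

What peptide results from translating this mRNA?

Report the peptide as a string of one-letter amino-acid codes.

start AUG at pos 0
pos 0: AUG -> M; peptide=M
pos 3: GCU -> A; peptide=MA
pos 6: ACG -> T; peptide=MAT
pos 9: AGA -> R; peptide=MATR
pos 12: UGA -> STOP

Answer: MATR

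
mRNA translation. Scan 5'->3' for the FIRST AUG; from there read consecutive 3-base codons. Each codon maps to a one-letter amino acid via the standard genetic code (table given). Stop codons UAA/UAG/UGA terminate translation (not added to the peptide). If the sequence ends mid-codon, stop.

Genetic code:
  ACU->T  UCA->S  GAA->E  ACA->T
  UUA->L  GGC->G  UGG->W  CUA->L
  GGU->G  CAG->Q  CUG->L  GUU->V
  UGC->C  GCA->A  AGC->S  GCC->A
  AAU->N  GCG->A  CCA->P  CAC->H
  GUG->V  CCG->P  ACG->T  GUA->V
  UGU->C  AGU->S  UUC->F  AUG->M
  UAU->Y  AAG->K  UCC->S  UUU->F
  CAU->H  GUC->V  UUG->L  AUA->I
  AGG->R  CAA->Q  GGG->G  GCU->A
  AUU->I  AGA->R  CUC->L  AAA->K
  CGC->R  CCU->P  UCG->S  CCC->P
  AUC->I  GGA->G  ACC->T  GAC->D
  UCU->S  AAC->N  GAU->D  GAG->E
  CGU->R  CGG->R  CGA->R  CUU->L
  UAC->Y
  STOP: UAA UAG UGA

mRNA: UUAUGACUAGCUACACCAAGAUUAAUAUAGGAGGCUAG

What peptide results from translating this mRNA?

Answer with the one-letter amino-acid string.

Answer: MTSYTKINIGG

Derivation:
start AUG at pos 2
pos 2: AUG -> M; peptide=M
pos 5: ACU -> T; peptide=MT
pos 8: AGC -> S; peptide=MTS
pos 11: UAC -> Y; peptide=MTSY
pos 14: ACC -> T; peptide=MTSYT
pos 17: AAG -> K; peptide=MTSYTK
pos 20: AUU -> I; peptide=MTSYTKI
pos 23: AAU -> N; peptide=MTSYTKIN
pos 26: AUA -> I; peptide=MTSYTKINI
pos 29: GGA -> G; peptide=MTSYTKINIG
pos 32: GGC -> G; peptide=MTSYTKINIGG
pos 35: UAG -> STOP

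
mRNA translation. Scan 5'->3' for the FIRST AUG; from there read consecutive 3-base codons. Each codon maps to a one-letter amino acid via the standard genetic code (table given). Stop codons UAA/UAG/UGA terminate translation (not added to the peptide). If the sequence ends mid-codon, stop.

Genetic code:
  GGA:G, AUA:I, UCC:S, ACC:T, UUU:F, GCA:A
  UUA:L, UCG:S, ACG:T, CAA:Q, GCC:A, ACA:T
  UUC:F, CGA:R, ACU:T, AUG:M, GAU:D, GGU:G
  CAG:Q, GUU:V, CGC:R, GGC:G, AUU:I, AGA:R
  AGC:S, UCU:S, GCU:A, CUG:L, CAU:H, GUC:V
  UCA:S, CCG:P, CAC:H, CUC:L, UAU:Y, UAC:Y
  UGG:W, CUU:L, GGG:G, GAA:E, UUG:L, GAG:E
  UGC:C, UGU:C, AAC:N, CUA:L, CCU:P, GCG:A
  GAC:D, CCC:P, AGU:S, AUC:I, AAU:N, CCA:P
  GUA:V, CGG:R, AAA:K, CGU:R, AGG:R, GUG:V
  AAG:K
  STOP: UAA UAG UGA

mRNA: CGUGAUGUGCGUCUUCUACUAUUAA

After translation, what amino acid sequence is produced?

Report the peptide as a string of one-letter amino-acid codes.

start AUG at pos 4
pos 4: AUG -> M; peptide=M
pos 7: UGC -> C; peptide=MC
pos 10: GUC -> V; peptide=MCV
pos 13: UUC -> F; peptide=MCVF
pos 16: UAC -> Y; peptide=MCVFY
pos 19: UAU -> Y; peptide=MCVFYY
pos 22: UAA -> STOP

Answer: MCVFYY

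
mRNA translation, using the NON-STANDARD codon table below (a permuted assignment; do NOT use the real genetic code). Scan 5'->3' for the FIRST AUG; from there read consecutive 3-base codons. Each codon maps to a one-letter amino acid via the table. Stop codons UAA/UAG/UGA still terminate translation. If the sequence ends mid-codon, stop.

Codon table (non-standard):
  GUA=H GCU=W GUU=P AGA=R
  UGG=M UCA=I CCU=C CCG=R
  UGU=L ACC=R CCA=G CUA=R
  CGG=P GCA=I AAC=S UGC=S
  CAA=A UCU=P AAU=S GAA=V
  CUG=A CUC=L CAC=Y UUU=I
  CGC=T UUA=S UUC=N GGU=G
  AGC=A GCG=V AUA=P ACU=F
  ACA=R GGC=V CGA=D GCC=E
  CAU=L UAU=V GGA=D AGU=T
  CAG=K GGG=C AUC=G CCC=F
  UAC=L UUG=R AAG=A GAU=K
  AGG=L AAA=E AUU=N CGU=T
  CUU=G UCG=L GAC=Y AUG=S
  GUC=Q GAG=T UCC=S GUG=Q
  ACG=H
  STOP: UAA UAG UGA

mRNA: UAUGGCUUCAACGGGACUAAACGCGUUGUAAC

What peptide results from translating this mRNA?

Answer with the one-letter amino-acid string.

start AUG at pos 1
pos 1: AUG -> S; peptide=S
pos 4: GCU -> W; peptide=SW
pos 7: UCA -> I; peptide=SWI
pos 10: ACG -> H; peptide=SWIH
pos 13: GGA -> D; peptide=SWIHD
pos 16: CUA -> R; peptide=SWIHDR
pos 19: AAC -> S; peptide=SWIHDRS
pos 22: GCG -> V; peptide=SWIHDRSV
pos 25: UUG -> R; peptide=SWIHDRSVR
pos 28: UAA -> STOP

Answer: SWIHDRSVR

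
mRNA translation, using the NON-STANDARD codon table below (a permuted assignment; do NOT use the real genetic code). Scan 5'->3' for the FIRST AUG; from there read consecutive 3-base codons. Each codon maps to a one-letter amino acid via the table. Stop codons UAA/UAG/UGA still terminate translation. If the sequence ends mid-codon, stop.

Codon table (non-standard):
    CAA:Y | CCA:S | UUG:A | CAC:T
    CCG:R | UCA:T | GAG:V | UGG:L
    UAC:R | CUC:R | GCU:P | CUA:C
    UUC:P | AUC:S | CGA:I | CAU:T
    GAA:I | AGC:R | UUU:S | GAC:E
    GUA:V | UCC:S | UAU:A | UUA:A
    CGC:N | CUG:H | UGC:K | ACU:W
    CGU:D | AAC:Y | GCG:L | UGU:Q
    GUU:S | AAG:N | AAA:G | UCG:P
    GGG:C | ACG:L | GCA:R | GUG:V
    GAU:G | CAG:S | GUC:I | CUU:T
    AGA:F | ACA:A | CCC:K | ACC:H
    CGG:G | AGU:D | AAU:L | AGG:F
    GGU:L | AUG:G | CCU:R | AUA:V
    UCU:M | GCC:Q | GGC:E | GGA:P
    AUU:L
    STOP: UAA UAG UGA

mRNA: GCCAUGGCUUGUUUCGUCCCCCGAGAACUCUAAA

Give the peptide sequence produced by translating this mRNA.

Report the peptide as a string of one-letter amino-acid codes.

start AUG at pos 3
pos 3: AUG -> G; peptide=G
pos 6: GCU -> P; peptide=GP
pos 9: UGU -> Q; peptide=GPQ
pos 12: UUC -> P; peptide=GPQP
pos 15: GUC -> I; peptide=GPQPI
pos 18: CCC -> K; peptide=GPQPIK
pos 21: CGA -> I; peptide=GPQPIKI
pos 24: GAA -> I; peptide=GPQPIKII
pos 27: CUC -> R; peptide=GPQPIKIIR
pos 30: UAA -> STOP

Answer: GPQPIKIIR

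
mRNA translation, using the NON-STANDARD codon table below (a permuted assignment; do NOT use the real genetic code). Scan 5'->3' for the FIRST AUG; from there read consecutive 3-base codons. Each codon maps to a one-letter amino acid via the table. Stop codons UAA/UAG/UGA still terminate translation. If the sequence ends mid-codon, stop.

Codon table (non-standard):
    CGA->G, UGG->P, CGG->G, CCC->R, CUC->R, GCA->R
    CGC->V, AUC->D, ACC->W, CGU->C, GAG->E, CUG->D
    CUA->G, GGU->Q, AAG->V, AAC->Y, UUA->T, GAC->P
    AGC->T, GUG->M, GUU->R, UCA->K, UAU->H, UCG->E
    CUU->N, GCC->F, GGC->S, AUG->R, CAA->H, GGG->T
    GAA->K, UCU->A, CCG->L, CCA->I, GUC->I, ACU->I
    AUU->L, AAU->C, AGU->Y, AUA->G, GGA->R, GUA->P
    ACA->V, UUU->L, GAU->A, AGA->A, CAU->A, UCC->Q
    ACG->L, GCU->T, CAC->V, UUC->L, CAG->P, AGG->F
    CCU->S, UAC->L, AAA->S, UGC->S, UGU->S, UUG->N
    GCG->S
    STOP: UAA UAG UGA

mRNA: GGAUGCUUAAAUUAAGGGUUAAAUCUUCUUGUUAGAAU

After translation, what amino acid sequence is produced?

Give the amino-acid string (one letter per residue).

start AUG at pos 2
pos 2: AUG -> R; peptide=R
pos 5: CUU -> N; peptide=RN
pos 8: AAA -> S; peptide=RNS
pos 11: UUA -> T; peptide=RNST
pos 14: AGG -> F; peptide=RNSTF
pos 17: GUU -> R; peptide=RNSTFR
pos 20: AAA -> S; peptide=RNSTFRS
pos 23: UCU -> A; peptide=RNSTFRSA
pos 26: UCU -> A; peptide=RNSTFRSAA
pos 29: UGU -> S; peptide=RNSTFRSAAS
pos 32: UAG -> STOP

Answer: RNSTFRSAAS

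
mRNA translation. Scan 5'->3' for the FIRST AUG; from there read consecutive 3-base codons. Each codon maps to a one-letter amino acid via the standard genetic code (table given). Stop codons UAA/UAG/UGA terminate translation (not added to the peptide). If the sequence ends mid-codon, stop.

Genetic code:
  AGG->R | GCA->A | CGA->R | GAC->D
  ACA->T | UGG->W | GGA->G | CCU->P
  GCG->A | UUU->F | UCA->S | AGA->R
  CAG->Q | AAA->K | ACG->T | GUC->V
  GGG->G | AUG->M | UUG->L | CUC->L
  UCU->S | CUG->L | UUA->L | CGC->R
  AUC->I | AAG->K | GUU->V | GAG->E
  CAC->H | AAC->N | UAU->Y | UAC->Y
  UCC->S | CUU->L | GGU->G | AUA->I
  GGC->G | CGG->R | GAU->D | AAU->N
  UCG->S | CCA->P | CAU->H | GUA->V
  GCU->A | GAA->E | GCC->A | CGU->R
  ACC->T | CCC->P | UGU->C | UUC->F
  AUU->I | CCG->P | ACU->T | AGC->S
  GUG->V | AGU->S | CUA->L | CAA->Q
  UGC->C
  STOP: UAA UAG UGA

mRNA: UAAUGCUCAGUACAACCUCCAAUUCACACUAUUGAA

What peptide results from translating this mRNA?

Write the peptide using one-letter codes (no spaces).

start AUG at pos 2
pos 2: AUG -> M; peptide=M
pos 5: CUC -> L; peptide=ML
pos 8: AGU -> S; peptide=MLS
pos 11: ACA -> T; peptide=MLST
pos 14: ACC -> T; peptide=MLSTT
pos 17: UCC -> S; peptide=MLSTTS
pos 20: AAU -> N; peptide=MLSTTSN
pos 23: UCA -> S; peptide=MLSTTSNS
pos 26: CAC -> H; peptide=MLSTTSNSH
pos 29: UAU -> Y; peptide=MLSTTSNSHY
pos 32: UGA -> STOP

Answer: MLSTTSNSHY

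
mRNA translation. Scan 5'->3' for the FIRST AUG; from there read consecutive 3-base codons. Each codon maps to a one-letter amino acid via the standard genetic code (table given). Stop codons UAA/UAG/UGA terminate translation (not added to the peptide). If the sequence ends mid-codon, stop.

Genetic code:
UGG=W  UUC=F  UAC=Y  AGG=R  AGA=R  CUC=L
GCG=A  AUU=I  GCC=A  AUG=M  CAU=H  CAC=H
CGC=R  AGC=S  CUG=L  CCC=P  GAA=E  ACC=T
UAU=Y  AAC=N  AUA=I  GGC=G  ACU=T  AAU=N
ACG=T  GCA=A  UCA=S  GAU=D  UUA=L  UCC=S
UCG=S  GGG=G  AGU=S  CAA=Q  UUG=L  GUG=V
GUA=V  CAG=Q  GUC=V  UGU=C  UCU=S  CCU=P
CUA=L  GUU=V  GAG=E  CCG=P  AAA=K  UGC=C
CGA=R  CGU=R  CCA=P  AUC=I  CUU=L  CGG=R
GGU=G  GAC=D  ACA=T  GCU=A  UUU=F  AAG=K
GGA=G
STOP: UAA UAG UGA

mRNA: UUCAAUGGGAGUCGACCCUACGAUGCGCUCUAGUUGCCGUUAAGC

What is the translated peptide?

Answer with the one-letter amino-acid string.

start AUG at pos 4
pos 4: AUG -> M; peptide=M
pos 7: GGA -> G; peptide=MG
pos 10: GUC -> V; peptide=MGV
pos 13: GAC -> D; peptide=MGVD
pos 16: CCU -> P; peptide=MGVDP
pos 19: ACG -> T; peptide=MGVDPT
pos 22: AUG -> M; peptide=MGVDPTM
pos 25: CGC -> R; peptide=MGVDPTMR
pos 28: UCU -> S; peptide=MGVDPTMRS
pos 31: AGU -> S; peptide=MGVDPTMRSS
pos 34: UGC -> C; peptide=MGVDPTMRSSC
pos 37: CGU -> R; peptide=MGVDPTMRSSCR
pos 40: UAA -> STOP

Answer: MGVDPTMRSSCR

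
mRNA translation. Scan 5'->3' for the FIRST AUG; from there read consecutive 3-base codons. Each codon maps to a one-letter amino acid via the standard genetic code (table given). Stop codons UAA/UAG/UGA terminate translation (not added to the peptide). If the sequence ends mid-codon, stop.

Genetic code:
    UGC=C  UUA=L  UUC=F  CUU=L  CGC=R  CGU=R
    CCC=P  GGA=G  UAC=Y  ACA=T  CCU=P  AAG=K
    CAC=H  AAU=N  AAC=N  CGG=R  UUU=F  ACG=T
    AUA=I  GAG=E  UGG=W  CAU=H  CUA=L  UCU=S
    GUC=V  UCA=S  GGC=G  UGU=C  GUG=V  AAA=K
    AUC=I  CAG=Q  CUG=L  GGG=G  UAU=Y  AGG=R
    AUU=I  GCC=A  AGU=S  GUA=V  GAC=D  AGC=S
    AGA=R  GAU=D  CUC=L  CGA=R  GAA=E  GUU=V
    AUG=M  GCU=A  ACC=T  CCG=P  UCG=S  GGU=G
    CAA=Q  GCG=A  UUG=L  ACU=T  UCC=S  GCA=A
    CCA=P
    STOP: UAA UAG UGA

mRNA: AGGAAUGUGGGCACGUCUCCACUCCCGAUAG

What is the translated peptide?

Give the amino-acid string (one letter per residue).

start AUG at pos 4
pos 4: AUG -> M; peptide=M
pos 7: UGG -> W; peptide=MW
pos 10: GCA -> A; peptide=MWA
pos 13: CGU -> R; peptide=MWAR
pos 16: CUC -> L; peptide=MWARL
pos 19: CAC -> H; peptide=MWARLH
pos 22: UCC -> S; peptide=MWARLHS
pos 25: CGA -> R; peptide=MWARLHSR
pos 28: UAG -> STOP

Answer: MWARLHSR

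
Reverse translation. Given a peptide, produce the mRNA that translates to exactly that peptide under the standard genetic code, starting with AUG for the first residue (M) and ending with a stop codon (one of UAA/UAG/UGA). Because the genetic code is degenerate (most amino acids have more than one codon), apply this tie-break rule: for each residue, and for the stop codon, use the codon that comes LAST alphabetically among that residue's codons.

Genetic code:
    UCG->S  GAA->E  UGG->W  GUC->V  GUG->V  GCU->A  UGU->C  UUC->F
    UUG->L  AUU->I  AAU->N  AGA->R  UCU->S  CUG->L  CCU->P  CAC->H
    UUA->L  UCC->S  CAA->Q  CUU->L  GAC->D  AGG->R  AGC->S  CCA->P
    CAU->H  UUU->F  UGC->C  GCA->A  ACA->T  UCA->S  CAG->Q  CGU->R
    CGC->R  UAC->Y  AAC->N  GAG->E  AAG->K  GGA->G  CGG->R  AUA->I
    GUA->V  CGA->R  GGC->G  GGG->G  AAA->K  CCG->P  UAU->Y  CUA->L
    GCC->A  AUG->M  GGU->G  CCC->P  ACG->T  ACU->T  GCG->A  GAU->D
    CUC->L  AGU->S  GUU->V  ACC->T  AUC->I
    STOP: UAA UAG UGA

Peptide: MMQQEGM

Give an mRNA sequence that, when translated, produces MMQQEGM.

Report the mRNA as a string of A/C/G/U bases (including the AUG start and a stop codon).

Answer: mRNA: AUGAUGCAGCAGGAGGGUAUGUGA

Derivation:
residue 1: M -> AUG (start codon)
residue 2: M -> AUG (only codon)
residue 3: Q codons sorted = CAA,CAG -> pick last = CAG
residue 4: Q codons sorted = CAA,CAG -> pick last = CAG
residue 5: E codons sorted = GAA,GAG -> pick last = GAG
residue 6: G codons sorted = GGA,GGC,GGG,GGU -> pick last = GGU
residue 7: M -> AUG (only codon)
terminator: stop codons sorted = UAA,UAG,UGA -> pick last = UGA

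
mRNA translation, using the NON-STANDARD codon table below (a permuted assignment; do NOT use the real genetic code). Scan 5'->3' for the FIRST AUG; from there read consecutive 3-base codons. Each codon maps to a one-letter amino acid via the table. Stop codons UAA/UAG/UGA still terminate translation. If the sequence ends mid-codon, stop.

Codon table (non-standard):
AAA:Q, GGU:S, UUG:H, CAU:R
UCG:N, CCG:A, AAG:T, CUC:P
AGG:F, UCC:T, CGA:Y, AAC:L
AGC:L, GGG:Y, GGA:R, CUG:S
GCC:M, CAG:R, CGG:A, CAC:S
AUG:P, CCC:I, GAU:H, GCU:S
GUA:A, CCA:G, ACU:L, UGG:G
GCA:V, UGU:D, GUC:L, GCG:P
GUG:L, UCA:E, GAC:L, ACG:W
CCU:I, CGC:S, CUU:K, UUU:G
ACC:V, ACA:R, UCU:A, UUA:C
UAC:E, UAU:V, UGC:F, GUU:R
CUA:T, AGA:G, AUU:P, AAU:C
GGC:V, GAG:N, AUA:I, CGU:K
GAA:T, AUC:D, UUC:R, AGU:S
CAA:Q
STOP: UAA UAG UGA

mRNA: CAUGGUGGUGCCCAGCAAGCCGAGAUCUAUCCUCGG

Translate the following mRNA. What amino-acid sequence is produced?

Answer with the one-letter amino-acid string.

Answer: PLLILTAGADP

Derivation:
start AUG at pos 1
pos 1: AUG -> P; peptide=P
pos 4: GUG -> L; peptide=PL
pos 7: GUG -> L; peptide=PLL
pos 10: CCC -> I; peptide=PLLI
pos 13: AGC -> L; peptide=PLLIL
pos 16: AAG -> T; peptide=PLLILT
pos 19: CCG -> A; peptide=PLLILTA
pos 22: AGA -> G; peptide=PLLILTAG
pos 25: UCU -> A; peptide=PLLILTAGA
pos 28: AUC -> D; peptide=PLLILTAGAD
pos 31: CUC -> P; peptide=PLLILTAGADP
pos 34: only 2 nt remain (<3), stop (end of mRNA)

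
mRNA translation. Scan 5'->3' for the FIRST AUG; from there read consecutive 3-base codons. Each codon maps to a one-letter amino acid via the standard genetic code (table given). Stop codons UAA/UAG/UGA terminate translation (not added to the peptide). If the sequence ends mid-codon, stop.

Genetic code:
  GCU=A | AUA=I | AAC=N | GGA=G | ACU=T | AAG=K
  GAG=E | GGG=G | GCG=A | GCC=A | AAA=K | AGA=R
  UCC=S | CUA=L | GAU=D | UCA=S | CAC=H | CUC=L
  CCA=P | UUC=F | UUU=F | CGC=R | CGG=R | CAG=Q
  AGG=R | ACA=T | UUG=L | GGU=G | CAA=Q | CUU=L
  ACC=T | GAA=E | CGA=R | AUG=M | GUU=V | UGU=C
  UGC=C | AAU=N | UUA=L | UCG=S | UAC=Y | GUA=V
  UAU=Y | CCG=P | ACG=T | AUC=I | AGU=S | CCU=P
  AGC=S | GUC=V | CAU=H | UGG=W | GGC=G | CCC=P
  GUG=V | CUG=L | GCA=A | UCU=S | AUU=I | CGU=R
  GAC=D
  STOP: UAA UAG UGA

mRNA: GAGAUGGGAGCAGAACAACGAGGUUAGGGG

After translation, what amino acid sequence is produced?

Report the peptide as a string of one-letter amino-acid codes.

Answer: MGAEQRG

Derivation:
start AUG at pos 3
pos 3: AUG -> M; peptide=M
pos 6: GGA -> G; peptide=MG
pos 9: GCA -> A; peptide=MGA
pos 12: GAA -> E; peptide=MGAE
pos 15: CAA -> Q; peptide=MGAEQ
pos 18: CGA -> R; peptide=MGAEQR
pos 21: GGU -> G; peptide=MGAEQRG
pos 24: UAG -> STOP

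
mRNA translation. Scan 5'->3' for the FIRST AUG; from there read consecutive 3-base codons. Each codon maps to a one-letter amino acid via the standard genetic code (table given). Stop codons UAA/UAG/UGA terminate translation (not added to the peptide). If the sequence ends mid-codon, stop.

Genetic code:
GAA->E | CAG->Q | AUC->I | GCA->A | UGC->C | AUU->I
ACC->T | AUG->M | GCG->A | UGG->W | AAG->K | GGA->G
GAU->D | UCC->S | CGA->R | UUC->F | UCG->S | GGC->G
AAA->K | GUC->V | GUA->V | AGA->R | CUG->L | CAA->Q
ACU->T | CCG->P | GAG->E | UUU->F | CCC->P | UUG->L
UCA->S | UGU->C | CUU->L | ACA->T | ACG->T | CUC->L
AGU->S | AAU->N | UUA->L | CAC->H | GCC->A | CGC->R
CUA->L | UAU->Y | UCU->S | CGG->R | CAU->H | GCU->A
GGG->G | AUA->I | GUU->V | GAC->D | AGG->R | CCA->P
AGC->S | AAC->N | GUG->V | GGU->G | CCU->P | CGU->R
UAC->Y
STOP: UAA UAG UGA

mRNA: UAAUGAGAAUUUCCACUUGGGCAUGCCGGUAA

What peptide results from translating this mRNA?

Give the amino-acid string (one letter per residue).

Answer: MRISTWACR

Derivation:
start AUG at pos 2
pos 2: AUG -> M; peptide=M
pos 5: AGA -> R; peptide=MR
pos 8: AUU -> I; peptide=MRI
pos 11: UCC -> S; peptide=MRIS
pos 14: ACU -> T; peptide=MRIST
pos 17: UGG -> W; peptide=MRISTW
pos 20: GCA -> A; peptide=MRISTWA
pos 23: UGC -> C; peptide=MRISTWAC
pos 26: CGG -> R; peptide=MRISTWACR
pos 29: UAA -> STOP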